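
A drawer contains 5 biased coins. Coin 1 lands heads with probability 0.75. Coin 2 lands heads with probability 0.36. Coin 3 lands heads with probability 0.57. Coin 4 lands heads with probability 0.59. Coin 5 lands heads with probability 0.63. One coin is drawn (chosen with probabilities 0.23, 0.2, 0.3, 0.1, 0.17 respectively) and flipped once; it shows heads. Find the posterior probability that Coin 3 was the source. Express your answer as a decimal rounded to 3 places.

Posterior probability ≈ 0.294

P(heads|C1) = 0.75; P(heads|C2) = 0.36; P(heads|C3) = 0.57; P(heads|C4) = 0.59; P(heads|C5) = 0.63.
Prior × likelihood for each source: 0.23·0.75=0.1725, 0.2·0.36=0.07200, 0.3·0.57=0.1710, 0.1·0.59=0.05900, 0.17·0.63=0.1071. Summing gives P(heads) = 0.58160.
P(Coin 3 | heads) = 0.1710 / 0.58160 = 0.294.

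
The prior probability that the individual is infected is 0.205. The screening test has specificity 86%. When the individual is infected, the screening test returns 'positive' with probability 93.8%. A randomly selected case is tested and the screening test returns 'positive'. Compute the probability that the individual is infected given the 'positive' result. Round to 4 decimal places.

P(H | E) ≈ 0.6334

Let H be the event that the individual is infected. P(H) = 0.205, so P(¬H) = 0.795. With E the 'positive' result, P(E|H) = 0.938 and P(E|¬H) = 0.14.
P(E) = 0.938·0.205 + 0.14·0.795 = 0.19229 + 0.11130 = 0.30359.
By Bayes' theorem, P(H|E) = 0.19229 / 0.30359 = 0.6334.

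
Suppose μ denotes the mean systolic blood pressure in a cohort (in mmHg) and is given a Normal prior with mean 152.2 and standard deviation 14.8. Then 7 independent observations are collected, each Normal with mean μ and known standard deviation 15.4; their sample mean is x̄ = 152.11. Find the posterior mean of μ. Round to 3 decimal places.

Prior precision 1/τ₀² = 1/14.8² = 0.00456538; data precision n/σ² = 7/15.4² = 0.0295159.
Posterior precision = 0.00456538 + 0.0295159 = 0.0340813.
Posterior mean = (0.00456538·152.2 + 0.0295159·152.11) / 0.0340813 = 152.122.

Posterior mean ≈ 152.122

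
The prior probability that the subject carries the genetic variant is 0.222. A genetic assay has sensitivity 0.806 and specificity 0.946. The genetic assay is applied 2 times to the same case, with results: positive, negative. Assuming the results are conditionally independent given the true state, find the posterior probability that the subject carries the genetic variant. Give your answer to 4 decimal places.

Posterior P(H) ≈ 0.4662

Let H be the event that the subject carries the genetic variant; start with P(H) = 0.222. P('positive'|H) = 0.806, P('positive'|¬H) = 0.054.
Update on result 1 ('positive'): P(H) ← 0.806·0.2220 / (0.806·0.2220 + 0.054·0.7780) = 0.17893/0.22094 = 0.8099.
Update on result 2 ('negative'): P(H) ← 0.194·0.8099 / (0.194·0.8099 + 0.946·0.1901) = 0.15711/0.33699 = 0.4662.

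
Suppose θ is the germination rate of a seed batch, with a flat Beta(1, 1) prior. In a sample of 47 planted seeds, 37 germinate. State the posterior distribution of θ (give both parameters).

Posterior: Beta(38, 11)

Observing 37 successes and 10 failures updates Beta(1, 1) by adding the success and failure counts to the two shape parameters: α = 1+37 = 38, β = 1+10 = 11.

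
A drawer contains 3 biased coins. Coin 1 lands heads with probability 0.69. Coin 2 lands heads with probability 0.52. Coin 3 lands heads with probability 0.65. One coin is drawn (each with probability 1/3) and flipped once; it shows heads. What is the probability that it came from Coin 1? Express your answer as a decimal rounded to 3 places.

Posterior probability ≈ 0.371

P(heads|C1) = 0.69; P(heads|C2) = 0.52; P(heads|C3) = 0.65.
Prior × likelihood for each source: 0.333333·0.69=0.2300, 0.333333·0.52=0.1733, 0.333333·0.65=0.2167. Summing gives P(heads) = 0.62000.
P(Coin 1 | heads) = 0.2300 / 0.62000 = 0.371.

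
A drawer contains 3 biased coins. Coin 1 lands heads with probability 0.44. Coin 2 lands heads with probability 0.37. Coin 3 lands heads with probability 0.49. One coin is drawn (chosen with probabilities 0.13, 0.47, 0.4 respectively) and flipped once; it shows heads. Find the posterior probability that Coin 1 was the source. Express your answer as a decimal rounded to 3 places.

Posterior probability ≈ 0.134

Tabulate prior·likelihood by source: [1] prior 0.13, lik 0.44, product 0.05720; [2] prior 0.47, lik 0.37, product 0.1739; [3] prior 0.4, lik 0.49, product 0.1960.
Normalizing constant = 0.42710; the posterior for Coin 1 is its product over the sum, 0.05720/0.42710 = 0.134.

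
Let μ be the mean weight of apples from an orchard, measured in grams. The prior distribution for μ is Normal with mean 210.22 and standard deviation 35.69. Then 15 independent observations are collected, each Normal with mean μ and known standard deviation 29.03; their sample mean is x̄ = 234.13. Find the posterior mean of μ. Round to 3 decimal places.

Posterior mean ≈ 233.120

Prior precision 1/τ₀² = 1/35.69² = 0.00078507; data precision n/σ² = 15/29.03² = 0.0177991.
Posterior precision = 0.00078507 + 0.0177991 = 0.0185841.
Posterior mean = (0.00078507·210.22 + 0.0177991·234.13) / 0.0185841 = 233.120.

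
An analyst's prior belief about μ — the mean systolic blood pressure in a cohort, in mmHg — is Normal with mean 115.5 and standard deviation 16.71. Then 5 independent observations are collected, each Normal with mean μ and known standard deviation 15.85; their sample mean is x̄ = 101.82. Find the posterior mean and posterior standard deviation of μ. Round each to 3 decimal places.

Prior precision 1/τ₀² = 1/16.71² = 0.00358135; data precision n/σ² = 5/15.85² = 0.0199027.
Posterior precision = 0.00358135 + 0.0199027 = 0.0234840, giving posterior SD = 1/√0.0234840 = 6.525.
Posterior mean = (0.00358135·115.5 + 0.0199027·101.82) / 0.0234840 = 103.906.

Posterior mean ≈ 103.906; posterior SD ≈ 6.525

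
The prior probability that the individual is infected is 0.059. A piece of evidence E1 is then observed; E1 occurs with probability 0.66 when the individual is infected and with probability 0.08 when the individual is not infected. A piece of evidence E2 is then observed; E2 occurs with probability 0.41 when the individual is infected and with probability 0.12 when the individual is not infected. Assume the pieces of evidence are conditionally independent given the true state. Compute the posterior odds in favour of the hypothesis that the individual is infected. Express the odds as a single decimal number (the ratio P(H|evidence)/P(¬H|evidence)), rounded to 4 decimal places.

Prior odds = 0.059/(1−0.059) = 0.062699.
Likelihood ratio for E1 = 0.66/0.08 = 8.2500.
Likelihood ratio for E2 = 0.41/0.12 = 3.4167.
Posterior odds = prior odds × LR₁ × LR₂ = 1.7673.

Posterior odds ≈ 1.7673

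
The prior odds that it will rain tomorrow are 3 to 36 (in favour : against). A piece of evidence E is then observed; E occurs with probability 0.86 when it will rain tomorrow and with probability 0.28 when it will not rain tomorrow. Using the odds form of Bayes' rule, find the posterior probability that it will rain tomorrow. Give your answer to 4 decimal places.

Posterior probability ≈ 0.2038

Prior odds = 3/36 = 0.083333.
Likelihood ratio for E = 0.86/0.28 = 3.0714.
Posterior odds = prior odds × LR = 0.25595.
Posterior probability = odds/(1+odds) = 0.25595/1.2560 = 0.2038.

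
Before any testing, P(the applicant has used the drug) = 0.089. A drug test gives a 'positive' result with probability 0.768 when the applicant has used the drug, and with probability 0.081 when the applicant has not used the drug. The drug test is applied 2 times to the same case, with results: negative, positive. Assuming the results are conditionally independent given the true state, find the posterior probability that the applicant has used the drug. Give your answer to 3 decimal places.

Posterior P(H) ≈ 0.190

With H the event that the applicant has used the drug, the joint likelihood of the observed sequence is P(data|H) = 0.232·0.768 = 0.17818 and P(data|¬H) = 0.919·0.081 = 0.074439.
Bayes: P(H|data) = 0.089·0.17818 / (0.089·0.17818 + 0.911·0.074439) = 0.015858/0.083672 = 0.1895.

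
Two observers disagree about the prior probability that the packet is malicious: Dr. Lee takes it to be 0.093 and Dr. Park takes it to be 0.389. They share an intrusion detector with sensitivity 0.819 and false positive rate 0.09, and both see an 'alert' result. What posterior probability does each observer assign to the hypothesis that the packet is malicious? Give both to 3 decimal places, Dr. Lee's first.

Dr. Lee: 0.483; Dr. Park: 0.853

The likelihood ratio for an 'alert' result is 0.819/0.09 = 9.1000.
Dr. Lee: prior odds 0.093/0.907 = 0.10254; posterior odds 0.93308; posterior probability 0.483.
Dr. Park: prior odds 0.389/0.611 = 0.63666; posterior odds 5.7936; posterior probability 0.853.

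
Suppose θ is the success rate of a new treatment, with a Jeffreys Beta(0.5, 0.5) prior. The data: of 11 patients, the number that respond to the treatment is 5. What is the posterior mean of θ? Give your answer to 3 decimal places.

Observing 5 successes and 6 failures updates Beta(0.5, 0.5) by adding the success and failure counts to the two shape parameters: α = 0.5+5 = 5.5, β = 0.5+6 = 6.5.
Posterior mean = α/(α+β) = 5.5/12 = 0.458.

Posterior mean ≈ 0.458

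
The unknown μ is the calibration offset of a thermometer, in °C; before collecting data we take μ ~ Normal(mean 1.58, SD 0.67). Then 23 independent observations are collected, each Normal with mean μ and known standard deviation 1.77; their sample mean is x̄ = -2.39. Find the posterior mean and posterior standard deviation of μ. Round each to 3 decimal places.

Prior precision 1/τ₀² = 1/0.67² = 2.22767; data precision n/σ² = 23/1.77² = 7.34144.
Posterior precision = 2.22767 + 7.34144 = 9.56911, giving posterior SD = 1/√9.56911 = 0.323.
Posterior mean = (2.22767·1.58 + 7.34144·-2.39) / 9.56911 = -1.466.

Posterior mean ≈ -1.466; posterior SD ≈ 0.323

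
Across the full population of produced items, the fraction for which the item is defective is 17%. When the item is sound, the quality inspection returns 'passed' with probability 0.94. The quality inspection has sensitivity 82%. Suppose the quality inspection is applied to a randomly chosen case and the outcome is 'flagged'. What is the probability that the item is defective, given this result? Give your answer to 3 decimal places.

Let H be the event that the item is defective. P(H) = 0.17, so P(¬H) = 0.83. With E the 'flagged' result, P(E|H) = 0.82 and P(E|¬H) = 0.06.
P(E) = 0.82·0.17 + 0.06·0.83 = 0.13940 + 0.049800 = 0.18920.
By Bayes' theorem, P(H|E) = 0.13940 / 0.18920 = 0.737.

P(H | E) ≈ 0.737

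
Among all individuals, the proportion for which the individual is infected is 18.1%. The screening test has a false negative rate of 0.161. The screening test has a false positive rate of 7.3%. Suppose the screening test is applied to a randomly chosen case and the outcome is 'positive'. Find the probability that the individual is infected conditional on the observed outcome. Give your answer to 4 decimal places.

P(H | E) ≈ 0.7175

Let H be the event that the individual is infected. P(H) = 0.181, so P(¬H) = 0.819. With E the 'positive' result, P(E|H) = 0.839 and P(E|¬H) = 0.073.
P(E) = 0.839·0.181 + 0.073·0.819 = 0.15186 + 0.059787 = 0.21165.
By Bayes' theorem, P(H|E) = 0.15186 / 0.21165 = 0.7175.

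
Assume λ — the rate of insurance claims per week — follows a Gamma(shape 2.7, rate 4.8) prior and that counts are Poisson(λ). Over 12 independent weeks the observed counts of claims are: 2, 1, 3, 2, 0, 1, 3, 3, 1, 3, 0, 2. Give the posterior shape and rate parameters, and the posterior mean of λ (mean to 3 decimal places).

Total count ∑xᵢ = 21 over n = 12 weeks.
Gamma is conjugate to the Poisson likelihood: posterior is Gamma(shape = 2.7+21 = 23.7, rate = 4.8+12 = 16.8).
Posterior mean = shape/rate = 23.7/16.8 = 1.411.

Posterior: Gamma(shape=23.7, rate=16.8); mean ≈ 1.411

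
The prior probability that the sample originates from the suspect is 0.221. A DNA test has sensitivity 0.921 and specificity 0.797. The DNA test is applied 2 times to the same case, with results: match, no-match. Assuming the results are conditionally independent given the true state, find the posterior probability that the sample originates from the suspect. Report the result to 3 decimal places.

Let H be the event that the sample originates from the suspect; start with P(H) = 0.221. P('match'|H) = 0.921, P('match'|¬H) = 0.203.
Update on result 1 ('match'): P(H) ← 0.921·0.2210 / (0.921·0.2210 + 0.203·0.7790) = 0.20354/0.36168 = 0.5628.
Update on result 2 ('no-match'): P(H) ← 0.079·0.5628 / (0.079·0.5628 + 0.797·0.4372) = 0.044459/0.39293 = 0.1131.

Posterior P(H) ≈ 0.113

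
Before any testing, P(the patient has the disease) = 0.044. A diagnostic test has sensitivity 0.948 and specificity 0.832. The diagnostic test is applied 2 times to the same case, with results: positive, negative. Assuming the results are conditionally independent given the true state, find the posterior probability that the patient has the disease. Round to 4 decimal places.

Let H be the event that the patient has the disease; start with P(H) = 0.044. P('positive'|H) = 0.948, P('positive'|¬H) = 0.168.
Update on result 1 ('positive'): P(H) ← 0.948·0.0440 / (0.948·0.0440 + 0.168·0.9560) = 0.041712/0.20232 = 0.2062.
Update on result 2 ('negative'): P(H) ← 0.052·0.2062 / (0.052·0.2062 + 0.832·0.7938) = 0.010721/0.67119 = 0.0160.

Posterior P(H) ≈ 0.0160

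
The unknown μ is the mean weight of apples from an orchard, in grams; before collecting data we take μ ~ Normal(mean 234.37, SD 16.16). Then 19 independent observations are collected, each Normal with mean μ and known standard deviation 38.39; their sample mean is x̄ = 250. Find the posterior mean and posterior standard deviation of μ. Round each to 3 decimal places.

Posterior mean ≈ 246.421; posterior SD ≈ 7.733

Prior precision 1/τ₀² = 1/16.16² = 0.00382928; data precision n/σ² = 19/38.39² = 0.0128919.
Posterior precision = 0.00382928 + 0.0128919 = 0.0167212, giving posterior SD = 1/√0.0167212 = 7.733.
Posterior mean = (0.00382928·234.37 + 0.0128919·250) / 0.0167212 = 246.421.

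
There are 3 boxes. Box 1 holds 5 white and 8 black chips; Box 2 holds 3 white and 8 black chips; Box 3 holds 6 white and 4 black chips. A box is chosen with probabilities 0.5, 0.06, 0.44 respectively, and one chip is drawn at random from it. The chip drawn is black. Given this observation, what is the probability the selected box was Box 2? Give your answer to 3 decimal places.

Tabulate prior·likelihood by source: [1] prior 0.5, lik 0.6154, product 0.3077; [2] prior 0.06, lik 0.7273, product 0.04364; [3] prior 0.44, lik 0.4, product 0.1760.
Normalizing constant = 0.52733; the posterior for Box 2 is its product over the sum, 0.04364/0.52733 = 0.083.

Posterior probability ≈ 0.083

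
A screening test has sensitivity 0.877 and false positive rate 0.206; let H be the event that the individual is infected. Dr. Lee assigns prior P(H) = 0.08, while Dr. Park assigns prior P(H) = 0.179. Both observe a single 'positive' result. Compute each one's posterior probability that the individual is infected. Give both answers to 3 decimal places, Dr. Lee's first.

Dr. Lee: 0.270; Dr. Park: 0.481

P('+'|H) = 0.877, P('+'|¬H) = 0.206.
Dr. Lee: numerator 0.877·0.08 = 0.070160; evidence = 0.070160+0.206·0.92 = 0.25968; posterior = 0.270.
Dr. Park: numerator 0.877·0.179 = 0.15698; evidence = 0.15698+0.206·0.821 = 0.32611; posterior = 0.481.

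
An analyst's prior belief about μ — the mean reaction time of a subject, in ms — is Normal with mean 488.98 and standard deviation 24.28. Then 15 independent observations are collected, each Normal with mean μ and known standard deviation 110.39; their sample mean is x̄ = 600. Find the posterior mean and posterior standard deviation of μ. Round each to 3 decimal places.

Prior precision 1/τ₀² = 1/24.28² = 0.00169630; data precision n/σ² = 15/110.39² = 0.00123093.
Posterior precision = 0.00169630 + 0.00123093 = 0.00292723, giving posterior SD = 1/√0.00292723 = 18.483.
Posterior mean = (0.00169630·488.98 + 0.00123093·600) / 0.00292723 = 535.665.

Posterior mean ≈ 535.665; posterior SD ≈ 18.483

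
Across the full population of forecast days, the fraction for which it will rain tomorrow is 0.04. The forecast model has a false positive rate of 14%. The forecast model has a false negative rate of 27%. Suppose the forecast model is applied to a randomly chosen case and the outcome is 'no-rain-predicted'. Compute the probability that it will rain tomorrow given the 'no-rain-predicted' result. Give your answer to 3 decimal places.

Write H for 'it will rain tomorrow'. Prior odds H:¬H = 0.04/0.96 = 0.041667. For the 'no-rain-predicted' outcome, the likelihood ratio is 0.27/0.86 = 0.31395.
Posterior odds = 0.041667 × 0.31395 = 0.013081, so P(H|E) = 0.013081/(1+0.013081) = 0.013.

P(H | E) ≈ 0.013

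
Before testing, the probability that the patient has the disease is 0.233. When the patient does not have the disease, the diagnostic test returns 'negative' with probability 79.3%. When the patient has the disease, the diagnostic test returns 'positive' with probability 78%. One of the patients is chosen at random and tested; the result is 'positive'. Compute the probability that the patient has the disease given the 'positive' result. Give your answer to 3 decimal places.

P(H | E) ≈ 0.534

Write H for 'the patient has the disease'. Prior odds H:¬H = 0.233/0.767 = 0.30378. For the 'positive' outcome, the likelihood ratio is 0.78/0.207 = 3.7681.
Posterior odds = 0.30378 × 3.7681 = 1.1447, so P(H|E) = 1.1447/(1+1.1447) = 0.534.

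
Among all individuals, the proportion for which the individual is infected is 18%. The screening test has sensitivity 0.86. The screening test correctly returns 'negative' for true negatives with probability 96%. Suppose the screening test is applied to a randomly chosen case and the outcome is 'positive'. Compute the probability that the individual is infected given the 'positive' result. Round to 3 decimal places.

Let H be the event that the individual is infected. P(H) = 0.18, so P(¬H) = 0.82. With E the 'positive' result, P(E|H) = 0.86 and P(E|¬H) = 0.04.
P(E) = 0.86·0.18 + 0.04·0.82 = 0.15480 + 0.032800 = 0.18760.
By Bayes' theorem, P(H|E) = 0.15480 / 0.18760 = 0.825.

P(H | E) ≈ 0.825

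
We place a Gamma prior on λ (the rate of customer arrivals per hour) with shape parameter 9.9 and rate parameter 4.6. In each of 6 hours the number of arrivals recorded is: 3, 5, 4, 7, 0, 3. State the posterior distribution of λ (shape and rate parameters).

The Poisson likelihood adds the total count to the shape and the number of exposure periods to the rate. Here ∑xᵢ = 22 and n = 6, so shape 9.9→31.9 and rate 4.6→10.6.

Posterior: Gamma(shape=31.9, rate=10.6)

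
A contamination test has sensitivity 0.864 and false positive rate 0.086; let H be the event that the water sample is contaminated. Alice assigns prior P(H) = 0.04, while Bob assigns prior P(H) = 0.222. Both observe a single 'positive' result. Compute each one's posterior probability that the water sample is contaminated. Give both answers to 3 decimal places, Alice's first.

P('+'|H) = 0.864, P('+'|¬H) = 0.086.
Alice: numerator 0.864·0.04 = 0.034560; evidence = 0.034560+0.086·0.96 = 0.11712; posterior = 0.295.
Bob: numerator 0.864·0.222 = 0.19181; evidence = 0.19181+0.086·0.778 = 0.25872; posterior = 0.741.

Alice: 0.295; Bob: 0.741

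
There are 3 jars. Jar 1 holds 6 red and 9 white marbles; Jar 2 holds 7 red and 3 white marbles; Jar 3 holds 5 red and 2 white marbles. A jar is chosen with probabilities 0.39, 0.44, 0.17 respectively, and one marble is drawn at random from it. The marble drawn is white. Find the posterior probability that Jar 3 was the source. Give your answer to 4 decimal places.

Posterior probability ≈ 0.1172

P(white|Jar 1) = 0.6; P(white|Jar 2) = 0.3; P(white|Jar 3) = 0.2857.
Prior × likelihood for each source: 0.39·0.6=0.2340, 0.44·0.3=0.1320, 0.17·0.2857=0.04857. Summing gives P(white) = 0.41457.
P(Jar 3 | white) = 0.04857 / 0.41457 = 0.1172.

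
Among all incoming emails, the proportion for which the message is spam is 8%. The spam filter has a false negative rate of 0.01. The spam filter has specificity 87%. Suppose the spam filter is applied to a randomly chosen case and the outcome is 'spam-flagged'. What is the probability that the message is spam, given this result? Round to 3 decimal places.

Write H for 'the message is spam'. Prior odds H:¬H = 0.08/0.92 = 0.086957. For the 'spam-flagged' outcome, the likelihood ratio is 0.99/0.13 = 7.6154.
Posterior odds = 0.086957 × 7.6154 = 0.66221, so P(H|E) = 0.66221/(1+0.66221) = 0.398.

P(H | E) ≈ 0.398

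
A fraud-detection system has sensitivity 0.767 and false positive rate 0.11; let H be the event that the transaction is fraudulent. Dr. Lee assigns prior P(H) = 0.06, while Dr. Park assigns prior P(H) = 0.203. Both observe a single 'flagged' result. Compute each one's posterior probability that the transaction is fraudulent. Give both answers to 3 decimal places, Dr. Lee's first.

Dr. Lee: 0.308; Dr. Park: 0.640

P('+'|H) = 0.767, P('+'|¬H) = 0.11.
Dr. Lee: numerator 0.767·0.06 = 0.046020; evidence = 0.046020+0.11·0.94 = 0.14942; posterior = 0.308.
Dr. Park: numerator 0.767·0.203 = 0.15570; evidence = 0.15570+0.11·0.797 = 0.24337; posterior = 0.640.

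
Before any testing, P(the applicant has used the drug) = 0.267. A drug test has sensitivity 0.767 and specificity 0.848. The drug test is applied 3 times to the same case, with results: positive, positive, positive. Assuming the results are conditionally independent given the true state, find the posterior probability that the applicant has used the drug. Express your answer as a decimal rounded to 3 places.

With H the event that the applicant has used the drug, the joint likelihood of the observed sequence is P(data|H) = 0.767·0.767·0.767 = 0.45122 and P(data|¬H) = 0.152·0.152·0.152 = 0.0035118.
Bayes: P(H|data) = 0.267·0.45122 / (0.267·0.45122 + 0.733·0.0035118) = 0.12048/0.12305 = 0.9791.

Posterior P(H) ≈ 0.979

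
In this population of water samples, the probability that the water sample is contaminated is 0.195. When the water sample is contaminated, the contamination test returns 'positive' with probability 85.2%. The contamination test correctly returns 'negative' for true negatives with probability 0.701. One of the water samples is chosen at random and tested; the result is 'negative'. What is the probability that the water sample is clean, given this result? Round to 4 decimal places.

P(¬H | E) ≈ 0.9513

Write H for 'the water sample is contaminated'. Prior odds H:¬H = 0.195/0.805 = 0.24224. For the 'negative' outcome, the likelihood ratio is 0.148/0.701 = 0.21113.
Posterior odds = 0.24224 × 0.21113 = 0.051143, so P(H|E) = 0.051143/(1+0.051143) = 0.0487. Then P(¬H|E) = 1 − 0.0487 = 0.9513.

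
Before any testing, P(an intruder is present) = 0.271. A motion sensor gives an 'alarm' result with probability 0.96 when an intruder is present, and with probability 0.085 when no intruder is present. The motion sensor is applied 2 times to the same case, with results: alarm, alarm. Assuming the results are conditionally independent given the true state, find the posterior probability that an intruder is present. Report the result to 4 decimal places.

With H the event that an intruder is present, the joint likelihood of the observed sequence is P(data|H) = 0.96·0.96 = 0.92160 and P(data|¬H) = 0.085·0.085 = 0.0072250.
Bayes: P(H|data) = 0.271·0.92160 / (0.271·0.92160 + 0.729·0.0072250) = 0.24975/0.25502 = 0.9793.

Posterior P(H) ≈ 0.9793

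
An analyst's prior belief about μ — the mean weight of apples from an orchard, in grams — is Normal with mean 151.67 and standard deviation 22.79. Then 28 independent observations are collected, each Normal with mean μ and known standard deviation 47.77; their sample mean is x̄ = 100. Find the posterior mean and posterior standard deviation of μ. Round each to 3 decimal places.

With known σ, the Normal prior is conjugate. Weight on the data is w = (n/σ²)/(n/σ² + 1/τ₀²) = 0.0122701/(0.0122701+0.00192536) = 0.86437.
Posterior mean = w·x̄ + (1−w)·μ₀ = 0.86437·100 + 0.13563·151.67 = 107.008. Posterior variance = 1/(0.0122701+0.00192536) = 70.4451, so SD = 8.393.

Posterior mean ≈ 107.008; posterior SD ≈ 8.393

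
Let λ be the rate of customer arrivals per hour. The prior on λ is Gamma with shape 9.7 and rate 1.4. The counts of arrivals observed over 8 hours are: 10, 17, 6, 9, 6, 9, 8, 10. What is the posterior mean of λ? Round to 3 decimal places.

Posterior mean ≈ 9.011

Total count ∑xᵢ = 75 over n = 8 hours.
Gamma is conjugate to the Poisson likelihood: posterior is Gamma(shape = 9.7+75 = 84.7, rate = 1.4+8 = 9.4).
Posterior mean = shape/rate = 84.7/9.4 = 9.011.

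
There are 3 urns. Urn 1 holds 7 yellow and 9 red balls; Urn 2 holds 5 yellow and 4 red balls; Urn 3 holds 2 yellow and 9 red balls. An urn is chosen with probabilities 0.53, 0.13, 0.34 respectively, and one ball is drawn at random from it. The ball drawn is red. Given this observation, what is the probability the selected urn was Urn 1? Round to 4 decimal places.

Posterior probability ≈ 0.4702

P(red|Urn 1) = 0.5625; P(red|Urn 2) = 0.4444; P(red|Urn 3) = 0.8182.
Prior × likelihood for each source: 0.53·0.5625=0.2981, 0.13·0.4444=0.05778, 0.34·0.8182=0.2782. Summing gives P(red) = 0.63408.
P(Urn 1 | red) = 0.2981 / 0.63408 = 0.4702.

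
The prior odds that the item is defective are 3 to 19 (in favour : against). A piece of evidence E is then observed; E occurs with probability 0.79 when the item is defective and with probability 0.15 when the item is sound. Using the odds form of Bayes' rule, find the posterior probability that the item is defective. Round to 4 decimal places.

Prior odds = 3/19 = 0.15789.
Likelihood ratio for E = 0.79/0.15 = 5.2667.
Posterior odds = prior odds × LR = 0.83158.
Posterior probability = odds/(1+odds) = 0.83158/1.8316 = 0.4540.

Posterior probability ≈ 0.4540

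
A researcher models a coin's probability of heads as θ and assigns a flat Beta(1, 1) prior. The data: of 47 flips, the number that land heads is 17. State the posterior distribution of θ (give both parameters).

Posterior: Beta(18, 31)

Observing 17 successes and 30 failures updates Beta(1, 1) by adding the success and failure counts to the two shape parameters: α = 1+17 = 18, β = 1+30 = 31.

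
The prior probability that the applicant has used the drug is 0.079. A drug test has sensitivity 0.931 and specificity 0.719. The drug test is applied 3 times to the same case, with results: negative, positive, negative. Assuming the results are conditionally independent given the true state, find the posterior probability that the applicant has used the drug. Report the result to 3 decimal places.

Let H be the event that the applicant has used the drug; start with P(H) = 0.079. P('positive'|H) = 0.931, P('positive'|¬H) = 0.281.
Update on result 1 ('negative'): P(H) ← 0.069·0.0790 / (0.069·0.0790 + 0.719·0.9210) = 0.0054510/0.66765 = 0.0082.
Update on result 2 ('positive'): P(H) ← 0.931·0.0082 / (0.931·0.0082 + 0.281·0.9918) = 0.0076011/0.28631 = 0.0265.
Update on result 3 ('negative'): P(H) ← 0.069·0.0265 / (0.069·0.0265 + 0.719·0.9735) = 0.0018319/0.70174 = 0.0026.

Posterior P(H) ≈ 0.003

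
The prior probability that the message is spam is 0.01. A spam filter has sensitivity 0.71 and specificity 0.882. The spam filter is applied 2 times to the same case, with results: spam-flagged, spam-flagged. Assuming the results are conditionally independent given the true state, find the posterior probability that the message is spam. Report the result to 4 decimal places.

With H the event that the message is spam, the joint likelihood of the observed sequence is P(data|H) = 0.71·0.71 = 0.50410 and P(data|¬H) = 0.118·0.118 = 0.013924.
Bayes: P(H|data) = 0.01·0.50410 / (0.01·0.50410 + 0.99·0.013924) = 0.0050410/0.018826 = 0.2678.

Posterior P(H) ≈ 0.2678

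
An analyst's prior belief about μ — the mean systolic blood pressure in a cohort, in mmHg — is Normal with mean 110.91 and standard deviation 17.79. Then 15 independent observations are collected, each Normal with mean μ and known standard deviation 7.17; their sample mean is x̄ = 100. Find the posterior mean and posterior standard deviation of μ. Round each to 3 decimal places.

With known σ, the Normal prior is conjugate. Weight on the data is w = (n/σ²)/(n/σ² + 1/τ₀²) = 0.291778/(0.291778+0.00315972) = 0.98929.
Posterior mean = w·x̄ + (1−w)·μ₀ = 0.98929·100 + 0.010713·110.91 = 100.117. Posterior variance = 1/(0.291778+0.00315972) = 3.39054, so SD = 1.841.

Posterior mean ≈ 100.117; posterior SD ≈ 1.841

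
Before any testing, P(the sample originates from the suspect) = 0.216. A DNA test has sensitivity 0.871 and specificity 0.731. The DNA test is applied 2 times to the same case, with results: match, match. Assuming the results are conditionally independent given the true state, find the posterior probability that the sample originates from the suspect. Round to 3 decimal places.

Posterior P(H) ≈ 0.743

With H the event that the sample originates from the suspect, the joint likelihood of the observed sequence is P(data|H) = 0.871·0.871 = 0.75864 and P(data|¬H) = 0.269·0.269 = 0.072361.
Bayes: P(H|data) = 0.216·0.75864 / (0.216·0.75864 + 0.784·0.072361) = 0.16387/0.22060 = 0.7428.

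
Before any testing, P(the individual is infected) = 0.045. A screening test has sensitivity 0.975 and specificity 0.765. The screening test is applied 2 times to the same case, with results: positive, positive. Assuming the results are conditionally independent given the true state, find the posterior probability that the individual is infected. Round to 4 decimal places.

Posterior P(H) ≈ 0.4479

Let H be the event that the individual is infected; start with P(H) = 0.045. P('positive'|H) = 0.975, P('positive'|¬H) = 0.235.
Update on result 1 ('positive'): P(H) ← 0.975·0.0450 / (0.975·0.0450 + 0.235·0.9550) = 0.043875/0.26830 = 0.1635.
Update on result 2 ('positive'): P(H) ← 0.975·0.1635 / (0.975·0.1635 + 0.235·0.8365) = 0.15944/0.35601 = 0.4479.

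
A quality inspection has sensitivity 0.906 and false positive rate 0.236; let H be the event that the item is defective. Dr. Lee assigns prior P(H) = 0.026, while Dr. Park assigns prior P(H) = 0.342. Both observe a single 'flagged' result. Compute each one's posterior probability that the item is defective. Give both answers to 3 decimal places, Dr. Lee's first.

P('+'|H) = 0.906, P('+'|¬H) = 0.236.
Dr. Lee: numerator 0.906·0.026 = 0.023556; evidence = 0.023556+0.236·0.974 = 0.25342; posterior = 0.093.
Dr. Park: numerator 0.906·0.342 = 0.30985; evidence = 0.30985+0.236·0.658 = 0.46514; posterior = 0.666.

Dr. Lee: 0.093; Dr. Park: 0.666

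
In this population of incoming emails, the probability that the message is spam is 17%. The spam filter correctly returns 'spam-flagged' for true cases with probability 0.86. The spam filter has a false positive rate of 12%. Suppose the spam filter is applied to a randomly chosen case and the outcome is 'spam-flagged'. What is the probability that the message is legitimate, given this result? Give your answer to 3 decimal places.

Write H for 'the message is spam'. Prior odds H:¬H = 0.17/0.83 = 0.20482. For the 'spam-flagged' outcome, the likelihood ratio is 0.86/0.12 = 7.1667.
Posterior odds = 0.20482 × 7.1667 = 1.4679, so P(H|E) = 1.4679/(1+1.4679) = 0.595. Then P(¬H|E) = 1 − 0.595 = 0.405.

P(¬H | E) ≈ 0.405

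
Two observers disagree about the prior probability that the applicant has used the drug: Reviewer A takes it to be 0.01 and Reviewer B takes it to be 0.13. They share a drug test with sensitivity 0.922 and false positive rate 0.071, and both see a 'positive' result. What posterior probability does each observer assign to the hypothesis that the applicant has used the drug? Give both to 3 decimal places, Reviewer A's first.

P('+'|H) = 0.922, P('+'|¬H) = 0.071.
Reviewer A: numerator 0.922·0.01 = 0.0092200; evidence = 0.0092200+0.071·0.99 = 0.079510; posterior = 0.116.
Reviewer B: numerator 0.922·0.13 = 0.11986; evidence = 0.11986+0.071·0.87 = 0.18163; posterior = 0.660.

Reviewer A: 0.116; Reviewer B: 0.660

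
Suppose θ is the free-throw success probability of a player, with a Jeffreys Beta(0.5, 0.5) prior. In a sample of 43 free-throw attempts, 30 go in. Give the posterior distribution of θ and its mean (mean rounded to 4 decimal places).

Observing 30 successes and 13 failures updates Beta(0.5, 0.5) by adding the success and failure counts to the two shape parameters: α = 0.5+30 = 30.5, β = 0.5+13 = 13.5.
E[θ | data] = 30.5/(30.5+13.5) = 0.6932.

Posterior: Beta(30.5, 13.5); mean ≈ 0.6932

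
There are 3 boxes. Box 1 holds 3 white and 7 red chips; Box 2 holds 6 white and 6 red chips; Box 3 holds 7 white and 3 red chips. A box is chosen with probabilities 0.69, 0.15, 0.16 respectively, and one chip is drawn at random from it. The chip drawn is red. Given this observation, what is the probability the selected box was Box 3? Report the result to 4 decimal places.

Posterior probability ≈ 0.0792

Tabulate prior·likelihood by source: [1] prior 0.69, lik 0.7, product 0.4830; [2] prior 0.15, lik 0.5, product 0.07500; [3] prior 0.16, lik 0.3, product 0.04800.
Normalizing constant = 0.60600; the posterior for Box 3 is its product over the sum, 0.04800/0.60600 = 0.0792.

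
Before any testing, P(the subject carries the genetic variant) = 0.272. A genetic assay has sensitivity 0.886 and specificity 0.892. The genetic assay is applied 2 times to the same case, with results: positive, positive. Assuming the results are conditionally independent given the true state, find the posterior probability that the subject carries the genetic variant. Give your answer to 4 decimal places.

Posterior P(H) ≈ 0.9618

Let H be the event that the subject carries the genetic variant; start with P(H) = 0.272. P('positive'|H) = 0.886, P('positive'|¬H) = 0.108.
Update on result 1 ('positive'): P(H) ← 0.886·0.2720 / (0.886·0.2720 + 0.108·0.7280) = 0.24099/0.31962 = 0.7540.
Update on result 2 ('positive'): P(H) ← 0.886·0.7540 / (0.886·0.7540 + 0.108·0.2460) = 0.66805/0.69462 = 0.9618.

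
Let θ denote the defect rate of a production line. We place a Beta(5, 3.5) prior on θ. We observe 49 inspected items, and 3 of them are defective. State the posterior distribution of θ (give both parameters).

Posterior: Beta(8, 49.5)

The binomial likelihood is conjugate to the Beta prior: with 3 successes and 46 failures, the posterior is Beta(5+3, 3.5+46) = Beta(8, 49.5).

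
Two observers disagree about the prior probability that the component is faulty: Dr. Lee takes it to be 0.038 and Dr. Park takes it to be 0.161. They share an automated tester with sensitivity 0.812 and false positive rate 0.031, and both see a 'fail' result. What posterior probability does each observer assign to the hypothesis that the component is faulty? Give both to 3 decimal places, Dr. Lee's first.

P('+'|H) = 0.812, P('+'|¬H) = 0.031.
Dr. Lee: numerator 0.812·0.038 = 0.030856; evidence = 0.030856+0.031·0.962 = 0.060678; posterior = 0.509.
Dr. Park: numerator 0.812·0.161 = 0.13073; evidence = 0.13073+0.031·0.839 = 0.15674; posterior = 0.834.

Dr. Lee: 0.509; Dr. Park: 0.834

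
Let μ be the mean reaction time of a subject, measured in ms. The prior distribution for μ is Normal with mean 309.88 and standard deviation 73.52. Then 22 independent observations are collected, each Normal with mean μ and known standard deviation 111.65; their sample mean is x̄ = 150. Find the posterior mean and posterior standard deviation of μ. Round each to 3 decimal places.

Posterior mean ≈ 165.170; posterior SD ≈ 22.646

With known σ, the Normal prior is conjugate. Weight on the data is w = (n/σ²)/(n/σ² + 1/τ₀²) = 0.00176484/(0.00176484+0.00018501) = 0.90512.
Posterior mean = w·x̄ + (1−w)·μ₀ = 0.90512·150 + 0.094883·309.88 = 165.170. Posterior variance = 1/(0.00176484+0.00018501) = 512.861, so SD = 22.646.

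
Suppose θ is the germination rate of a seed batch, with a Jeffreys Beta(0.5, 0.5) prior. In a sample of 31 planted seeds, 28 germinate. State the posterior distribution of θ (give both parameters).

Posterior: Beta(28.5, 3.5)

The binomial likelihood is conjugate to the Beta prior: with 28 successes and 3 failures, the posterior is Beta(0.5+28, 0.5+3) = Beta(28.5, 3.5).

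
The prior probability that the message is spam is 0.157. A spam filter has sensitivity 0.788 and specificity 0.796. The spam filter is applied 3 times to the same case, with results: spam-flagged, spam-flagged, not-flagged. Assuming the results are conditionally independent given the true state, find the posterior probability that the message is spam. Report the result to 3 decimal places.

Posterior P(H) ≈ 0.425

With H the event that the message is spam, the joint likelihood of the observed sequence is P(data|H) = 0.788·0.788·0.212 = 0.13164 and P(data|¬H) = 0.204·0.204·0.796 = 0.033126.
Bayes: P(H|data) = 0.157·0.13164 / (0.157·0.13164 + 0.843·0.033126) = 0.020668/0.048593 = 0.4253.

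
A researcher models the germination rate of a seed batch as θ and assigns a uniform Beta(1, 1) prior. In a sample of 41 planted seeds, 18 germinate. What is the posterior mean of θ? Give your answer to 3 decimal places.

Posterior mean ≈ 0.442

The binomial likelihood is conjugate to the Beta prior: with 18 successes and 23 failures, the posterior is Beta(1+18, 1+23) = Beta(19, 24).
Posterior mean = α/(α+β) = 19/43 = 0.442.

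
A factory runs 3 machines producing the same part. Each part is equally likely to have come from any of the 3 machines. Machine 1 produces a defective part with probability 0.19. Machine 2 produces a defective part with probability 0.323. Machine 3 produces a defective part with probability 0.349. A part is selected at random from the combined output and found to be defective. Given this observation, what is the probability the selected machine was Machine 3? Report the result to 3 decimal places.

Posterior probability ≈ 0.405

Tabulate prior·likelihood by source: [1] prior 0.333333, lik 0.19, product 0.06333; [2] prior 0.333333, lik 0.323, product 0.1077; [3] prior 0.333333, lik 0.349, product 0.1163.
Normalizing constant = 0.28733; the posterior for Machine 3 is its product over the sum, 0.1163/0.28733 = 0.405.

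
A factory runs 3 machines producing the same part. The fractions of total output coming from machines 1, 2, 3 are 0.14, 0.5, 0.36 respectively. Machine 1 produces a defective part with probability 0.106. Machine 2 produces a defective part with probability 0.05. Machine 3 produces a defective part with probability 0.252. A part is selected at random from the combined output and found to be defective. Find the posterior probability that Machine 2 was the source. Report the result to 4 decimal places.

Posterior probability ≈ 0.1915

Tabulate prior·likelihood by source: [1] prior 0.14, lik 0.106, product 0.01484; [2] prior 0.5, lik 0.05, product 0.02500; [3] prior 0.36, lik 0.252, product 0.09072.
Normalizing constant = 0.13056; the posterior for Machine 2 is its product over the sum, 0.02500/0.13056 = 0.1915.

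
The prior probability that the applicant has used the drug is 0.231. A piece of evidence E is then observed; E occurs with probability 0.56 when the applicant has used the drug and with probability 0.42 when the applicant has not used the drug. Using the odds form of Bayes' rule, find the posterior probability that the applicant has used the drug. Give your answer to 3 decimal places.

Prior odds = 0.231/(1−0.231) = 0.30039.
Likelihood ratio for E = 0.56/0.42 = 1.3333.
Posterior odds = prior odds × LR = 0.40052.
Posterior probability = odds/(1+odds) = 0.40052/1.4005 = 0.286.

Posterior probability ≈ 0.286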